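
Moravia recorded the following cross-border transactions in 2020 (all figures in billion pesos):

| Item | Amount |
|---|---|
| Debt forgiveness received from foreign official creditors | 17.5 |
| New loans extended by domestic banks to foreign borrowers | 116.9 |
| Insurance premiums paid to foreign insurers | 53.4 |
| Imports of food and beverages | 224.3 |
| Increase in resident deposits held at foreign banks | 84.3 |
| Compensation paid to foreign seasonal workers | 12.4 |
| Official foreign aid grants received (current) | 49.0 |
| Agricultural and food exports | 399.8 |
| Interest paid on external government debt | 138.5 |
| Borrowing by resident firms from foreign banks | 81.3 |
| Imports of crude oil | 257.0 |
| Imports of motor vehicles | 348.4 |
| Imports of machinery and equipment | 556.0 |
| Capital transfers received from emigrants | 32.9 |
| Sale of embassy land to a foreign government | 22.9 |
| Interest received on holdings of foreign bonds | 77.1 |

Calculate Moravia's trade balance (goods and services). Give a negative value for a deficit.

Goods: -224.3 - 257.0 + 399.8 - 556.0 - 348.4 = -985.9
Services: -53.4
Trade balance = -985.9 + (-53.4) = -1039.3
(Excluded from the trade balance — capital account: debt forgiveness received from foreign official creditors 17.5, capital transfers received from emigrants 32.9, sale of embassy land to a foreign government 22.9; financial account: new loans extended by domestic banks to foreign borrowers 116.9, increase in resident deposits held at foreign banks 84.3, borrowing by resident firms from foreign banks 81.3; primary income: compensation paid to foreign seasonal workers 12.4, interest paid on external government debt 138.5, interest received on holdings of foreign bonds 77.1; secondary income: official foreign aid grants received (current) 49.0.)

-1039.3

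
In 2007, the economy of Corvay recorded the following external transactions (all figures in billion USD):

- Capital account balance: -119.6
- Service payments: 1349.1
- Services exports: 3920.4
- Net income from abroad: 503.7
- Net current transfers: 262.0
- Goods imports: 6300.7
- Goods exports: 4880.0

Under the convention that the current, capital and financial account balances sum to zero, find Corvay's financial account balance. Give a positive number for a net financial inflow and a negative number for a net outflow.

Goods balance = 4880.0 - 6300.7 = -1420.7
Services balance = 3920.4 - 1349.1 = 2571.3
Trade balance (goods + services) = -1420.7 + 2571.3 = 1150.6
Net primary income = 503.7
Net secondary income = 262.0
Current account = 1150.6 + 503.7 + 262.0 = 1916.3
Financial account = -(1916.3 + (-119.6)) = -1796.7

-1796.7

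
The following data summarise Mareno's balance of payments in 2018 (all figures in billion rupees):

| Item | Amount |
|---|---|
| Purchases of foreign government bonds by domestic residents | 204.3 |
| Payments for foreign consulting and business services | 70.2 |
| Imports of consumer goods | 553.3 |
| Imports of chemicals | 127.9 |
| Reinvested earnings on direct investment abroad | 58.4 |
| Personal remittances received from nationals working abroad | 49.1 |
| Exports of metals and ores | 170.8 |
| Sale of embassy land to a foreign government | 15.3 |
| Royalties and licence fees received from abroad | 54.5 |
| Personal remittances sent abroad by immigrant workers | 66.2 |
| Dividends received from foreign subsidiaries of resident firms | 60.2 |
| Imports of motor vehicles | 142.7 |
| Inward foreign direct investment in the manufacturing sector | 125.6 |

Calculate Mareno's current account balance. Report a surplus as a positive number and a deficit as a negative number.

Goods: -142.7 - 127.9 - 553.3 + 170.8 = -653.1
Services: -70.2 + 54.5 = -15.7
Primary income: 58.4 + 60.2 = 118.6
Secondary income: -66.2 + 49.1 = -17.1
Current account = (-653.1) + (-15.7) + 118.6 + (-17.1) = -567.3
(Excluded from the current account — financial account: purchases of foreign government bonds by domestic residents 204.3, inward foreign direct investment in the manufacturing sector 125.6; capital account: sale of embassy land to a foreign government 15.3.)

-567.3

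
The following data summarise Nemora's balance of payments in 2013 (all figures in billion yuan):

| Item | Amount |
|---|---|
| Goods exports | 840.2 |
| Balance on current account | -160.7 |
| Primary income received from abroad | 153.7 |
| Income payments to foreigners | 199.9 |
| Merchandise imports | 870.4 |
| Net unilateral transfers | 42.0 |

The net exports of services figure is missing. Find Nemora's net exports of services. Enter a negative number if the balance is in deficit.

Current account = goods balance + services balance + net primary income + net secondary income
Sum of the known components = -34.4
Net exports of services = CA - (known components) = -160.7 - (-34.4) = -126.3

-126.3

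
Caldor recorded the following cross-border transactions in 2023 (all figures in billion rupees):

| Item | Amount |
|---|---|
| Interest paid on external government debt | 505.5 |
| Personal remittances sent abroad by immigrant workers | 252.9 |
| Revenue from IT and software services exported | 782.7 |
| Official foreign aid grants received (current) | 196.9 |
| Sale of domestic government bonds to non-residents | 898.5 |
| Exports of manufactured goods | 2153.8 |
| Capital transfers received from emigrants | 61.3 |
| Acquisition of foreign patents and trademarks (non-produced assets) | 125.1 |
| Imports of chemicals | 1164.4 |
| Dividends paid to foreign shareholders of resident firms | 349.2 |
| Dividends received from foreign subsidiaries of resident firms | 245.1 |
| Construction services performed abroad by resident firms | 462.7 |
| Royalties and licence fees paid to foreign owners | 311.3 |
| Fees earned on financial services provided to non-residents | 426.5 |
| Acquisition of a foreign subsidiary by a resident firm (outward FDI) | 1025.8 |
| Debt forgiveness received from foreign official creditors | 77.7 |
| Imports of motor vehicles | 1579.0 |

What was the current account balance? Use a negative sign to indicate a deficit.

105.4

Goods: -1164.4 - 1579.0 + 2153.8 = -589.6
Services: 782.7 + 426.5 + 462.7 - 311.3 = 1360.6
Primary income: -505.5 - 349.2 + 245.1 = -609.6
Secondary income: 196.9 - 252.9 = -56.0
Current account = (-589.6) + 1360.6 + (-609.6) + (-56.0) = 105.4
(Excluded from the current account — financial account: sale of domestic government bonds to non-residents 898.5, acquisition of a foreign subsidiary by a resident firm (outward FDI) 1025.8; capital account: capital transfers received from emigrants 61.3, acquisition of foreign patents and trademarks (non-produced assets) 125.1, debt forgiveness received from foreign official creditors 77.7.)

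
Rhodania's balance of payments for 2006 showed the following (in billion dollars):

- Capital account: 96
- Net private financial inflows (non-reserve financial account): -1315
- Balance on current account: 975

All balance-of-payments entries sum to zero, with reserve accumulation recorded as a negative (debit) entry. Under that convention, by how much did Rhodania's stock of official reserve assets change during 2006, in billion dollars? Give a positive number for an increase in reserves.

Official reserve transactions balance = -(975 + 96 + (-1315)) = 244
An accumulation of reserves is recorded as a debit (negative entry), so the change in the stock of reserves is the negative of that balance.
Change in official reserves = -(244) = -244

-244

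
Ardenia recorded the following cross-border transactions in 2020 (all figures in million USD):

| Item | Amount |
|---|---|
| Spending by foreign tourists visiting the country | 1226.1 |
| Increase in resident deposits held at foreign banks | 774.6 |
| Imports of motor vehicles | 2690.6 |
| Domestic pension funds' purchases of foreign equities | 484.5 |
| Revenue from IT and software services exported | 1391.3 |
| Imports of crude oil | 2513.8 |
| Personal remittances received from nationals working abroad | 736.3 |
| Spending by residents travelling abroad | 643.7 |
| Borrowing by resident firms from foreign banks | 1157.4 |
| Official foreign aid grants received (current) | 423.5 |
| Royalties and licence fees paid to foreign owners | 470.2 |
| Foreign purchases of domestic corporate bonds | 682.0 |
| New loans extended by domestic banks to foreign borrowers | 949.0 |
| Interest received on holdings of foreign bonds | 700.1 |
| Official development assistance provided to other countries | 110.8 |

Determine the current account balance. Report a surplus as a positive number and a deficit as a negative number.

Goods: -2513.8 - 2690.6 = -5204.4
Services: 1226.1 - 470.2 - 643.7 + 1391.3 = 1503.5
Primary income: 700.1
Secondary income: -110.8 + 736.3 + 423.5 = 1049.0
Current account = (-5204.4) + 1503.5 + 700.1 + 1049.0 = -1951.8
(Excluded from the current account — financial account: increase in resident deposits held at foreign banks 774.6, domestic pension funds' purchases of foreign equities 484.5, borrowing by resident firms from foreign banks 1157.4, foreign purchases of domestic corporate bonds 682.0, new loans extended by domestic banks to foreign borrowers 949.0.)

-1951.8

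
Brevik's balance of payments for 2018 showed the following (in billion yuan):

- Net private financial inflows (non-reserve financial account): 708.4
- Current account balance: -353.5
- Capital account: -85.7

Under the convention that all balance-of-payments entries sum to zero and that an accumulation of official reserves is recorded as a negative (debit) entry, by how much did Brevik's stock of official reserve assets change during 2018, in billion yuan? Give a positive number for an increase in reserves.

269.2

Official reserve transactions balance = -((-353.5) + (-85.7) + 708.4) = -269.2
An accumulation of reserves is recorded as a debit (negative entry), so the change in the stock of reserves is the negative of that balance.
Change in official reserves = -(-269.2) = 269.2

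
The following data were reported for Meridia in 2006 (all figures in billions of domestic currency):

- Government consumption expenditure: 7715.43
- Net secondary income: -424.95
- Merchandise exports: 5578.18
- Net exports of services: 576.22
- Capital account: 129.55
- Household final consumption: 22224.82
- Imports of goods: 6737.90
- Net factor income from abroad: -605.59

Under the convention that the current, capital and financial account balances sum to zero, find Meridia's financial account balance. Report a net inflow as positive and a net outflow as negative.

1484.49

Goods balance = 5578.18 - 6737.90 = -1159.72
Services balance = 576.22
Trade balance (goods + services) = -1159.72 + 576.22 = -583.50
Net primary income = -605.59
Net secondary income = -424.95
Current account = -583.50 + (-605.59) + (-424.95) = -1614.04
Financial account = -(-1614.04 + 129.55) = 1484.49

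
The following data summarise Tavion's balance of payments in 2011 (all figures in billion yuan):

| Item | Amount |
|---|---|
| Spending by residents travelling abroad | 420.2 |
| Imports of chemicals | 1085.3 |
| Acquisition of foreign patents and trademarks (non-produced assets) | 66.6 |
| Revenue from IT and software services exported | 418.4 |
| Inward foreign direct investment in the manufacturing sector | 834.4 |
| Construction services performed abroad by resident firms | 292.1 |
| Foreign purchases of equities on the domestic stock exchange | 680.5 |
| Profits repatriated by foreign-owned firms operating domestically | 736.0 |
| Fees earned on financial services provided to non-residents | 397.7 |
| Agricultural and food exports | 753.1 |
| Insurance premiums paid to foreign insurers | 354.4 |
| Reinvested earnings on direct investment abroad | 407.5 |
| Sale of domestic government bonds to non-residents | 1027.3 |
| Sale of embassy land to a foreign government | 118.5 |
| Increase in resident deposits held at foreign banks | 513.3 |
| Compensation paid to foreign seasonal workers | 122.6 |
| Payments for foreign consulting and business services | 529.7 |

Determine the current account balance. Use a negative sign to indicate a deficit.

Goods: -1085.3 + 753.1 = -332.2
Services: 418.4 + 292.1 - 420.2 - 354.4 + 397.7 - 529.7 = -196.1
Primary income: -736.0 - 122.6 + 407.5 = -451.1
Current account = (-332.2) + (-196.1) + (-451.1) = -979.4
(Excluded from the current account — capital account: acquisition of foreign patents and trademarks (non-produced assets) 66.6, sale of embassy land to a foreign government 118.5; financial account: inward foreign direct investment in the manufacturing sector 834.4, foreign purchases of equities on the domestic stock exchange 680.5, sale of domestic government bonds to non-residents 1027.3, increase in resident deposits held at foreign banks 513.3.)

-979.4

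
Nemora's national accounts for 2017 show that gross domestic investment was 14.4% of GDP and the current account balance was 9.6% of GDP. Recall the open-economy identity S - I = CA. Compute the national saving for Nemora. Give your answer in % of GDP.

S = I + CA = 14.4 + 9.6 = 24.0

24.0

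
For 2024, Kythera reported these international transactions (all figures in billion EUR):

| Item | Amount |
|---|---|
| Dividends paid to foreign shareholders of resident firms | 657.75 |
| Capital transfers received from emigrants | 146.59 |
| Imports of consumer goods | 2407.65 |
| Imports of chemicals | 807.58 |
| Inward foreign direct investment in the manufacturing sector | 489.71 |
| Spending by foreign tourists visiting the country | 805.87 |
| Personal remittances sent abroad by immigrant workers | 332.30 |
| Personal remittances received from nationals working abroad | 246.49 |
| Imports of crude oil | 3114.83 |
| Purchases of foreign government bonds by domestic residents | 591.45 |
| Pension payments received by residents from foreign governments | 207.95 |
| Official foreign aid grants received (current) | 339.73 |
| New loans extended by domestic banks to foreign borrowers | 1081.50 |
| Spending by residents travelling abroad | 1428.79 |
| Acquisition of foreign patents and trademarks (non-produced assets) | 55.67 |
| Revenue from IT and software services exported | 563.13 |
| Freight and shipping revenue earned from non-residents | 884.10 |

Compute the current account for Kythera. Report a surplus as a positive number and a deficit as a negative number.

Goods: -807.58 - 3114.83 - 2407.65 = -6330.06
Services: 805.87 + 884.10 - 1428.79 + 563.13 = 824.31
Primary income: -657.75
Secondary income: 339.73 - 332.30 + 207.95 + 246.49 = 461.87
Current account = (-6330.06) + 824.31 + (-657.75) + 461.87 = -5701.63
(Excluded from the current account — capital account: capital transfers received from emigrants 146.59, acquisition of foreign patents and trademarks (non-produced assets) 55.67; financial account: inward foreign direct investment in the manufacturing sector 489.71, purchases of foreign government bonds by domestic residents 591.45, new loans extended by domestic banks to foreign borrowers 1081.50.)

-5701.63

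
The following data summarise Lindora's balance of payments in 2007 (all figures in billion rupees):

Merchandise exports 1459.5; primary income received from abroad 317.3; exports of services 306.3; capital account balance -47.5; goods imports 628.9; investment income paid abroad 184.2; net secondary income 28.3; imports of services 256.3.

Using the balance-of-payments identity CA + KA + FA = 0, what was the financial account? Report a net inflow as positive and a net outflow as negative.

-994.5

Goods balance = 1459.5 - 628.9 = 830.6
Services balance = 306.3 - 256.3 = 50.0
Trade balance (goods + services) = 830.6 + 50.0 = 880.6
Net primary income = 317.3 - 184.2 = 133.1
Net secondary income = 28.3
Current account = 880.6 + 133.1 + 28.3 = 1042.0
Financial account = -(1042.0 + (-47.5)) = -994.5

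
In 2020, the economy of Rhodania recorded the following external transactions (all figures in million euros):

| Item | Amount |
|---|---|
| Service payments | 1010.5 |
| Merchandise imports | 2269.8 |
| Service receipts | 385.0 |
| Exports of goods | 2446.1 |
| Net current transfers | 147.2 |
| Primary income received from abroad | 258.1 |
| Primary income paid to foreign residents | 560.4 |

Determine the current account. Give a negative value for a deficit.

Goods balance = 2446.1 - 2269.8 = 176.3
Services balance = 385.0 - 1010.5 = -625.5
Trade balance (goods + services) = 176.3 + (-625.5) = -449.2
Net primary income = 258.1 - 560.4 = -302.3
Net secondary income = 147.2
Current account = -449.2 + (-302.3) + 147.2 = -604.3

-604.3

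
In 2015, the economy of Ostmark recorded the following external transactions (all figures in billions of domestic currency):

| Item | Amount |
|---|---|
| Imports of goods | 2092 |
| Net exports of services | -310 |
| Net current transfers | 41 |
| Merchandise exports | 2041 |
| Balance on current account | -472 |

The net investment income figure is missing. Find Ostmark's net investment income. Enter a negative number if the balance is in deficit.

Current account = goods balance + services balance + net primary income + net secondary income
Sum of the known components = -320
Net investment income = CA - (known components) = -472 - (-320) = -152

-152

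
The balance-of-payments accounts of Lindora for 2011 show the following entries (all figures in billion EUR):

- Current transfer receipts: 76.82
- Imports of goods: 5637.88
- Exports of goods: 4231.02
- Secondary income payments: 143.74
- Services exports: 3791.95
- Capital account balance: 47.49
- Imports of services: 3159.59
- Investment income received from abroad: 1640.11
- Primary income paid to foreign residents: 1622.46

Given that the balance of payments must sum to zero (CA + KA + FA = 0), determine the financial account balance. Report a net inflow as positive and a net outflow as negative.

776.28

Goods balance = 4231.02 - 5637.88 = -1406.86
Services balance = 3791.95 - 3159.59 = 632.36
Trade balance (goods + services) = -1406.86 + 632.36 = -774.50
Net primary income = 1640.11 - 1622.46 = 17.65
Net secondary income = 76.82 - 143.74 = -66.92
Current account = -774.50 + 17.65 + (-66.92) = -823.77
Financial account = -(-823.77 + 47.49) = 776.28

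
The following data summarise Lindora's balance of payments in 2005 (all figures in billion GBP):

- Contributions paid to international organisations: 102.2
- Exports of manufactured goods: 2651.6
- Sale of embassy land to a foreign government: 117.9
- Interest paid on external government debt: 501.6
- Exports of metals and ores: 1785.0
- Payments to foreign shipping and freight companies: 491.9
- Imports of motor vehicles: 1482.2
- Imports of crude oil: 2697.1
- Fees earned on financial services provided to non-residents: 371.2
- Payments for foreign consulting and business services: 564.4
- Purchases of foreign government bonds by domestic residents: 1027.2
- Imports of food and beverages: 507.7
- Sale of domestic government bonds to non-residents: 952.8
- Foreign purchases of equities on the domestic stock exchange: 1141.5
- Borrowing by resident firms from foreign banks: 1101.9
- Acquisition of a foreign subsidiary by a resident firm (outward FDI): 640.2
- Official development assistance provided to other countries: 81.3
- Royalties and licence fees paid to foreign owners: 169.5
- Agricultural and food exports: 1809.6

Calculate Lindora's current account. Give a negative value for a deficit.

19.5

Goods: 2651.6 - 2697.1 - 1482.2 + 1809.6 - 507.7 + 1785.0 = 1559.2
Services: -564.4 - 491.9 + 371.2 - 169.5 = -854.6
Primary income: -501.6
Secondary income: -81.3 - 102.2 = -183.5
Current account = 1559.2 + (-854.6) + (-501.6) + (-183.5) = 19.5
(Excluded from the current account — capital account: sale of embassy land to a foreign government 117.9; financial account: purchases of foreign government bonds by domestic residents 1027.2, sale of domestic government bonds to non-residents 952.8, foreign purchases of equities on the domestic stock exchange 1141.5, borrowing by resident firms from foreign banks 1101.9, acquisition of a foreign subsidiary by a resident firm (outward FDI) 640.2.)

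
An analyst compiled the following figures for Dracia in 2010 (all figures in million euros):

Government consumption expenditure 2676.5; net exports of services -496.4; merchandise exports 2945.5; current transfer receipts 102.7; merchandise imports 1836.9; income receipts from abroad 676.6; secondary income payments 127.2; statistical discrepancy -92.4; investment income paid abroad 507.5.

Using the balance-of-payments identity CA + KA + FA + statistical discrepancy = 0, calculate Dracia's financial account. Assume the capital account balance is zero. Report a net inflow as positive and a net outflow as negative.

Goods balance = 2945.5 - 1836.9 = 1108.6
Services balance = -496.4
Trade balance (goods + services) = 1108.6 + (-496.4) = 612.2
Net primary income = 676.6 - 507.5 = 169.1
Net secondary income = 102.7 - 127.2 = -24.5
Current account = 612.2 + 169.1 + (-24.5) = 756.8
Financial account = -(756.8 + (-92.4)) = -664.4

-664.4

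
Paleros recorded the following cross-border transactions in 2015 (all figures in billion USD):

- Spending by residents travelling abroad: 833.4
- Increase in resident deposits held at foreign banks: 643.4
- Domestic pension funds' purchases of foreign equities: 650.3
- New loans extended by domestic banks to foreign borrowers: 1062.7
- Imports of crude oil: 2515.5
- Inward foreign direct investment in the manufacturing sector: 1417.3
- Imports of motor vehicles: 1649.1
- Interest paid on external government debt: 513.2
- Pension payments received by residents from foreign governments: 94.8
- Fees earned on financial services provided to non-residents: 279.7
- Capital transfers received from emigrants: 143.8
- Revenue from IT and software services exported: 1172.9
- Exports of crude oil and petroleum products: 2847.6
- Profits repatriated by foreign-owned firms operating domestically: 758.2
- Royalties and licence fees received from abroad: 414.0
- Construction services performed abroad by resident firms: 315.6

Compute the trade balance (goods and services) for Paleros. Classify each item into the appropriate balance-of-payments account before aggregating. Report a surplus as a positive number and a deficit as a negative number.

31.8

Goods: 2847.6 - 2515.5 - 1649.1 = -1317.0
Services: 315.6 + 279.7 + 414.0 - 833.4 + 1172.9 = 1348.8
Trade balance = -1317.0 + 1348.8 = 31.8
(Excluded from the trade balance — financial account: increase in resident deposits held at foreign banks 643.4, domestic pension funds' purchases of foreign equities 650.3, new loans extended by domestic banks to foreign borrowers 1062.7, inward foreign direct investment in the manufacturing sector 1417.3; primary income: interest paid on external government debt 513.2, profits repatriated by foreign-owned firms operating domestically 758.2; secondary income: pension payments received by residents from foreign governments 94.8; capital account: capital transfers received from emigrants 143.8.)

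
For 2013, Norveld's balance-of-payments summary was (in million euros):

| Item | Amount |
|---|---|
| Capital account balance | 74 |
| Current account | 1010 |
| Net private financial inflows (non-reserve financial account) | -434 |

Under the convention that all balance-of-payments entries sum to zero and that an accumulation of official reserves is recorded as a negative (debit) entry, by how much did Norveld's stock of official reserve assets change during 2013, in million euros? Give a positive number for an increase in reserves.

650

Official reserve transactions balance = -(1010 + 74 + (-434)) = -650
An accumulation of reserves is recorded as a debit (negative entry), so the change in the stock of reserves is the negative of that balance.
Change in official reserves = -(-650) = 650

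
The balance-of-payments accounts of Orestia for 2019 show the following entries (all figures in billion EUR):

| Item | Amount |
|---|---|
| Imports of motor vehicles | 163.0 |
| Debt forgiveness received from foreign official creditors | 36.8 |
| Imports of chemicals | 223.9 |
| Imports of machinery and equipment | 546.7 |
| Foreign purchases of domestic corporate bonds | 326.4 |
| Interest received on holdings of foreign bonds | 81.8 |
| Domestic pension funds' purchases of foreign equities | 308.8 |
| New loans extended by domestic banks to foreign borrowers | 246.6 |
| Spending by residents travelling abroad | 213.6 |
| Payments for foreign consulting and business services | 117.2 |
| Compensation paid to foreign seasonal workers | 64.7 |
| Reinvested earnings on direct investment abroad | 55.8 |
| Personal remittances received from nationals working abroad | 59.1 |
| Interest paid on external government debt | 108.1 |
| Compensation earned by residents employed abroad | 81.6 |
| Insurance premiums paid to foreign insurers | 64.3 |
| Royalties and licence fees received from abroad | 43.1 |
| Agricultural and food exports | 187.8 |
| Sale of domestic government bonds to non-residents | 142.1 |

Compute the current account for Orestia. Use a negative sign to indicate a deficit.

Goods: -546.7 - 223.9 - 163.0 + 187.8 = -745.8
Services: -64.3 + 43.1 - 117.2 - 213.6 = -352.0
Primary income: -64.7 - 108.1 + 81.6 + 81.8 + 55.8 = 46.4
Secondary income: 59.1
Current account = (-745.8) + (-352.0) + 46.4 + 59.1 = -992.3
(Excluded from the current account — capital account: debt forgiveness received from foreign official creditors 36.8; financial account: foreign purchases of domestic corporate bonds 326.4, domestic pension funds' purchases of foreign equities 308.8, new loans extended by domestic banks to foreign borrowers 246.6, sale of domestic government bonds to non-residents 142.1.)

-992.3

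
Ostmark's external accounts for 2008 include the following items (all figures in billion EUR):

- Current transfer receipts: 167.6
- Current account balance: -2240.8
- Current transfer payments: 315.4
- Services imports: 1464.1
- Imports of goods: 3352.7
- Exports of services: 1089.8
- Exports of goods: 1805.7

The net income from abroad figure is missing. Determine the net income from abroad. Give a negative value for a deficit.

Current account = goods balance + services balance + net primary income + net secondary income
Sum of the known components = -2069.1
Net income from abroad = CA - (known components) = -2240.8 - (-2069.1) = -171.7

-171.7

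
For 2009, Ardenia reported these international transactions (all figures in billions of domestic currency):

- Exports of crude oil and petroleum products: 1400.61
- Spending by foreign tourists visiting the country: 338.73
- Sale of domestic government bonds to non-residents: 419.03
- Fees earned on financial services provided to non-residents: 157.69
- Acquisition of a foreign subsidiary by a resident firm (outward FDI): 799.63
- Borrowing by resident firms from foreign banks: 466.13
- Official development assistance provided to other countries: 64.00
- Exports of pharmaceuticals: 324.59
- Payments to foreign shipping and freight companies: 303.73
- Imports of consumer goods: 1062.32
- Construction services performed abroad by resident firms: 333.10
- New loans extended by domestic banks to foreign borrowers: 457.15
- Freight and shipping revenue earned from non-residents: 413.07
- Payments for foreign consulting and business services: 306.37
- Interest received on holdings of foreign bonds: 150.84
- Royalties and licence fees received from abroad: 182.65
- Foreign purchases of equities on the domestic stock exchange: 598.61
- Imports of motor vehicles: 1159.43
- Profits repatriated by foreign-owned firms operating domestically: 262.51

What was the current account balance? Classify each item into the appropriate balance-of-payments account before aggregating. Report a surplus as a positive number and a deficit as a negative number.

Goods: 324.59 + 1400.61 - 1159.43 - 1062.32 = -496.55
Services: 157.69 + 413.07 + 338.73 + 333.10 - 303.73 - 306.37 + 182.65 = 815.14
Primary income: -262.51 + 150.84 = -111.67
Secondary income: -64.00
Current account = (-496.55) + 815.14 + (-111.67) + (-64.00) = 142.92
(Excluded from the current account — financial account: sale of domestic government bonds to non-residents 419.03, acquisition of a foreign subsidiary by a resident firm (outward FDI) 799.63, borrowing by resident firms from foreign banks 466.13, new loans extended by domestic banks to foreign borrowers 457.15, foreign purchases of equities on the domestic stock exchange 598.61.)

142.92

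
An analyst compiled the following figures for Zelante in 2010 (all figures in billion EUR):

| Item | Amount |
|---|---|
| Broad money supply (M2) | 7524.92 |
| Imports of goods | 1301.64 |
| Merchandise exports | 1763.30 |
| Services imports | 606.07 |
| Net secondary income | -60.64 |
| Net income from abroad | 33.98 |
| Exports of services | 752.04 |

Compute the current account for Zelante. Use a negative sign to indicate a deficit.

Goods balance = 1763.30 - 1301.64 = 461.66
Services balance = 752.04 - 606.07 = 145.97
Trade balance (goods + services) = 461.66 + 145.97 = 607.63
Net primary income = 33.98
Net secondary income = -60.64
Current account = 607.63 + 33.98 + (-60.64) = 580.97

580.97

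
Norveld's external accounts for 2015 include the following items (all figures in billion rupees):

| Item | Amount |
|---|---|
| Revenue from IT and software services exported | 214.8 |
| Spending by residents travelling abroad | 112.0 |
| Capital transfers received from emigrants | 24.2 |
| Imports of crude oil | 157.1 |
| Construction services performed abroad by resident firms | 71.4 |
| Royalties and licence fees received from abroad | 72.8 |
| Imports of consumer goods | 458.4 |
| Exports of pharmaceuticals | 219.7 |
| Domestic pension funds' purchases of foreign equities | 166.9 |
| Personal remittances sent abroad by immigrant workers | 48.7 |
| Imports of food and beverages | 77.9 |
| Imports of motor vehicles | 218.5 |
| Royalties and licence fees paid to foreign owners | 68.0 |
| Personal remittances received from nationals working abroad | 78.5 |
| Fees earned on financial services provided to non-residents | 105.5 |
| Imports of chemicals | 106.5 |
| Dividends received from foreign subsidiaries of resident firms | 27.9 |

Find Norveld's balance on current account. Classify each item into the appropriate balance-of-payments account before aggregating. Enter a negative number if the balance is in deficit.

Goods: 219.7 - 157.1 - 218.5 - 106.5 - 458.4 - 77.9 = -798.7
Services: 71.4 + 214.8 + 105.5 - 112.0 - 68.0 + 72.8 = 284.5
Primary income: 27.9
Secondary income: -48.7 + 78.5 = 29.8
Current account = (-798.7) + 284.5 + 27.9 + 29.8 = -456.5
(Excluded from the current account — capital account: capital transfers received from emigrants 24.2; financial account: domestic pension funds' purchases of foreign equities 166.9.)

-456.5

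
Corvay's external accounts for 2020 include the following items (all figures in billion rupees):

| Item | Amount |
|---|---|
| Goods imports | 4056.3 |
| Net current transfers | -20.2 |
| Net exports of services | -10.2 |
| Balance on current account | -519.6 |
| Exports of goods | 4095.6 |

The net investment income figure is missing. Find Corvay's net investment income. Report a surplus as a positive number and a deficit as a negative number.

-528.5

Current account = goods balance + services balance + net primary income + net secondary income
Sum of the known components = 8.9
Net investment income = CA - (known components) = -519.6 - 8.9 = -528.5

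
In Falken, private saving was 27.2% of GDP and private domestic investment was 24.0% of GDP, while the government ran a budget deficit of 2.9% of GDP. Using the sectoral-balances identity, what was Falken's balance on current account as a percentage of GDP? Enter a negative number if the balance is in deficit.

0.3

By the sectoral-balances identity, CA = (S_private - I) + (T - G).
Private balance = 27.2 - 24.0 = 3.2
Government balance (T - G) = -2.9
CA = 3.2 + (-2.9) = 0.3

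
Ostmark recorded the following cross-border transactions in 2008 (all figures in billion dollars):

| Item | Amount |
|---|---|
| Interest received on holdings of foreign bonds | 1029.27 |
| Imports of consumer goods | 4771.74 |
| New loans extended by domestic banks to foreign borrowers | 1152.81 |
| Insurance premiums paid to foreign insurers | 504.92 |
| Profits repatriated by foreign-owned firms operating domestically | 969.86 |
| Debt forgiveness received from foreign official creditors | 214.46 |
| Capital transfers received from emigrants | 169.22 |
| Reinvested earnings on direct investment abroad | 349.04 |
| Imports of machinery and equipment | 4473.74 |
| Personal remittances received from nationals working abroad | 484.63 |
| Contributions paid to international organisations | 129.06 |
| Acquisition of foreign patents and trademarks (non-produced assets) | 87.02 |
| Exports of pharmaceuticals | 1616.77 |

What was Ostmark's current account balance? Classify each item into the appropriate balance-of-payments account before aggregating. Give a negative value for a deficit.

Goods: -4771.74 - 4473.74 + 1616.77 = -7628.71
Services: -504.92
Primary income: 349.04 + 1029.27 - 969.86 = 408.45
Secondary income: -129.06 + 484.63 = 355.57
Current account = (-7628.71) + (-504.92) + 408.45 + 355.57 = -7369.61
(Excluded from the current account — financial account: new loans extended by domestic banks to foreign borrowers 1152.81; capital account: debt forgiveness received from foreign official creditors 214.46, capital transfers received from emigrants 169.22, acquisition of foreign patents and trademarks (non-produced assets) 87.02.)

-7369.61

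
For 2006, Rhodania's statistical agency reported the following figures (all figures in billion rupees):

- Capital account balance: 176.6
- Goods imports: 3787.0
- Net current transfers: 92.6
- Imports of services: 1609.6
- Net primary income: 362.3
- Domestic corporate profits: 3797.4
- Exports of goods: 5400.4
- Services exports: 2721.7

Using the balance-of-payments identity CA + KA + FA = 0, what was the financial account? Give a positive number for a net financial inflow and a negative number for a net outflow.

-3357.0

Goods balance = 5400.4 - 3787.0 = 1613.4
Services balance = 2721.7 - 1609.6 = 1112.1
Trade balance (goods + services) = 1613.4 + 1112.1 = 2725.5
Net primary income = 362.3
Net secondary income = 92.6
Current account = 2725.5 + 362.3 + 92.6 = 3180.4
Financial account = -(3180.4 + 176.6) = -3357.0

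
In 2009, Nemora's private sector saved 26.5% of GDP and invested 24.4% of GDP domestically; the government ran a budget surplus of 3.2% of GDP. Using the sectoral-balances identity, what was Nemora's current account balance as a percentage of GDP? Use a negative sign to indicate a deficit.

By the sectoral-balances identity, CA = (S_private - I) + (T - G).
Private balance = 26.5 - 24.4 = 2.1
Government balance (T - G) = 3.2
CA = 2.1 + 3.2 = 5.3

5.3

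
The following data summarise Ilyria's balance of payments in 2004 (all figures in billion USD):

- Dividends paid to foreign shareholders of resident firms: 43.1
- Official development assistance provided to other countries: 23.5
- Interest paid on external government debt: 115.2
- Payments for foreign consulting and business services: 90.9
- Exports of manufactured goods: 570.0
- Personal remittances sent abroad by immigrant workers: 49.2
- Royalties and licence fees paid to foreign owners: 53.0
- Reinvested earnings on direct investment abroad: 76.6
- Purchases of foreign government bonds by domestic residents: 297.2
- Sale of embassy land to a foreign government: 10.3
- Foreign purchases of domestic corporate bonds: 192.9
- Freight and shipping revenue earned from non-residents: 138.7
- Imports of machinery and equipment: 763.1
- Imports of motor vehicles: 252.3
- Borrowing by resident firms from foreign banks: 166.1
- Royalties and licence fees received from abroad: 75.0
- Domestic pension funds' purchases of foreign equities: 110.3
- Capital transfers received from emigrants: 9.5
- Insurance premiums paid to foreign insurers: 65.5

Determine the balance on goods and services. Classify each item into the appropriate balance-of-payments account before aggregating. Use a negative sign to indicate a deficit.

Goods: -763.1 - 252.3 + 570.0 = -445.4
Services: 138.7 - 90.9 - 65.5 + 75.0 - 53.0 = 4.3
Trade balance = -445.4 + 4.3 = -441.1
(Excluded from the trade balance — primary income: dividends paid to foreign shareholders of resident firms 43.1, interest paid on external government debt 115.2, reinvested earnings on direct investment abroad 76.6; secondary income: official development assistance provided to other countries 23.5, personal remittances sent abroad by immigrant workers 49.2; financial account: purchases of foreign government bonds by domestic residents 297.2, foreign purchases of domestic corporate bonds 192.9, borrowing by resident firms from foreign banks 166.1, domestic pension funds' purchases of foreign equities 110.3; capital account: sale of embassy land to a foreign government 10.3, capital transfers received from emigrants 9.5.)

-441.1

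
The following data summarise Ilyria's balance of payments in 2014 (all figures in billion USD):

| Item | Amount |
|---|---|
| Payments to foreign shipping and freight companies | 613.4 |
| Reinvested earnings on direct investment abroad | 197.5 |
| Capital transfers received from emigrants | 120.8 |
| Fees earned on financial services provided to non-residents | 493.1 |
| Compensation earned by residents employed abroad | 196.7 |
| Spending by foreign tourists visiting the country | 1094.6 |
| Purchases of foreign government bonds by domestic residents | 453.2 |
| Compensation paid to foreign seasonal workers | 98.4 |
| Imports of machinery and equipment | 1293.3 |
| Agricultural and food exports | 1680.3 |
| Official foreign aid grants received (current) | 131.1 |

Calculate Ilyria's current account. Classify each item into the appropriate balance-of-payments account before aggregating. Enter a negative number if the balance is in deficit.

Goods: 1680.3 - 1293.3 = 387.0
Services: -613.4 + 493.1 + 1094.6 = 974.3
Primary income: -98.4 + 197.5 + 196.7 = 295.8
Secondary income: 131.1
Current account = 387.0 + 974.3 + 295.8 + 131.1 = 1788.2
(Excluded from the current account — capital account: capital transfers received from emigrants 120.8; financial account: purchases of foreign government bonds by domestic residents 453.2.)

1788.2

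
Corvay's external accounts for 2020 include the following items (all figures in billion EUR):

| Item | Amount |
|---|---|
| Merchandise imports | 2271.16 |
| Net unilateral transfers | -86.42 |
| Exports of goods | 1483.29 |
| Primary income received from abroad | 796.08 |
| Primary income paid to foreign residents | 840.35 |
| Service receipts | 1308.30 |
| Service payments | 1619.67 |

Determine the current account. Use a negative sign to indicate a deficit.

Goods balance = 1483.29 - 2271.16 = -787.87
Services balance = 1308.30 - 1619.67 = -311.37
Trade balance (goods + services) = -787.87 + (-311.37) = -1099.24
Net primary income = 796.08 - 840.35 = -44.27
Net secondary income = -86.42
Current account = -1099.24 + (-44.27) + (-86.42) = -1229.93

-1229.93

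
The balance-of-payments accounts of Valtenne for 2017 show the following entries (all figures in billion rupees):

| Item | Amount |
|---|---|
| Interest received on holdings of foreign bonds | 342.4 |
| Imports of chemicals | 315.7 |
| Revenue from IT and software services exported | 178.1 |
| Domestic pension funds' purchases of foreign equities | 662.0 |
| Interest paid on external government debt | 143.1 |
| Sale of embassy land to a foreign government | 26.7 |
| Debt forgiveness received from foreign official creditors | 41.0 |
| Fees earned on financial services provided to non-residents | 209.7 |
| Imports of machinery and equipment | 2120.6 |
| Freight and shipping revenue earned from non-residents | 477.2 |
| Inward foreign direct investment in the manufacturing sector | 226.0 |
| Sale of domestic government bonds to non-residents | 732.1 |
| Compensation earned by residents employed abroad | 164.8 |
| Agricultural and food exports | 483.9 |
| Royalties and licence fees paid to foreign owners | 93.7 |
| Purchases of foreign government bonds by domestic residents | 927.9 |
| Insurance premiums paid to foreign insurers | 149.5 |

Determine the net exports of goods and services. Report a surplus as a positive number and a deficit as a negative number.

Goods: -315.7 + 483.9 - 2120.6 = -1952.4
Services: 178.1 - 149.5 + 477.2 - 93.7 + 209.7 = 621.8
Trade balance = -1952.4 + 621.8 = -1330.6
(Excluded from the trade balance — primary income: interest received on holdings of foreign bonds 342.4, interest paid on external government debt 143.1, compensation earned by residents employed abroad 164.8; financial account: domestic pension funds' purchases of foreign equities 662.0, inward foreign direct investment in the manufacturing sector 226.0, sale of domestic government bonds to non-residents 732.1, purchases of foreign government bonds by domestic residents 927.9; capital account: sale of embassy land to a foreign government 26.7, debt forgiveness received from foreign official creditors 41.0.)

-1330.6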